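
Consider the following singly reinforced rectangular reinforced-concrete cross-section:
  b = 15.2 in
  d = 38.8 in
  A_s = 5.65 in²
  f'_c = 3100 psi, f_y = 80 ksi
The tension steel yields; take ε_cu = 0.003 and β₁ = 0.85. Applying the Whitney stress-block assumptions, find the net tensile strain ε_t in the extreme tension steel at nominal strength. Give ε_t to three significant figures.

a = A_s f_y/(0.85 f'_c b) = 11.285 in.
β₁ = 0.85, so c = a/β₁ = 11.285/0.85 = 13.276 in.
From the linear strain diagram with ε_cu = 0.003: ε_t = 0.003 (d − c)/c = 0.003 × (38.8 − 13.276)/13.276 = 0.00577.
Since ε_t ≥ 0.005, the section is tension-controlled.

ε_t ≈ 0.00577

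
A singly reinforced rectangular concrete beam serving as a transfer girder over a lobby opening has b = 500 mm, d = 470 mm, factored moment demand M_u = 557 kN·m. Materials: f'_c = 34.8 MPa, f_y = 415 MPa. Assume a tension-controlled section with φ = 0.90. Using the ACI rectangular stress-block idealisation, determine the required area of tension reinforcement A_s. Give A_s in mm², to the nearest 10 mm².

A_s ≈ 3550 mm²

M_n = M_u/φ = 557/0.90 = 618.889 kN·m.
With M_n = 0.85 f'_c a b (d − a/2), solve the quadratic for a:
a = d − √(d² − 2M_n/(0.85 f'_c b)) = 470 − √(470² − 2 × 618.889×10⁶/(0.85 × 34.8 × 500)) = 99.58 mm.
A_s = 0.85 f'_c a b / f_y = 0.85 × 34.8 × 99.58 × 500 / 415 = 3548.9 mm².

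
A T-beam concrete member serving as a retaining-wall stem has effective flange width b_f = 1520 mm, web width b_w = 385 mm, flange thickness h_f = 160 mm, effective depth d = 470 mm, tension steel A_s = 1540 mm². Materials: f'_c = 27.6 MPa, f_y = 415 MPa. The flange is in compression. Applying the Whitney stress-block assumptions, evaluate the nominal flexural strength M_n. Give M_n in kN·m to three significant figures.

Tension: T = A_s f_y = 1540 × 415 = 639100 N.
Try a within the flange: a = T/(0.85 f'_c b_f) = 639100/(0.85 × 27.6 × 1520) = 17.92 mm.
Since a = 17.92 ≤ h_f = 160 mm, the stress block lies entirely in the flange; analyse as a rectangular beam of width b_f.
M_n = T(d − a/2) = 639100 × (470 − 8.96) = 294.65 × 10⁶ N·mm.
M_n = 294.65 kN·m.

M_n ≈ 295 kN·m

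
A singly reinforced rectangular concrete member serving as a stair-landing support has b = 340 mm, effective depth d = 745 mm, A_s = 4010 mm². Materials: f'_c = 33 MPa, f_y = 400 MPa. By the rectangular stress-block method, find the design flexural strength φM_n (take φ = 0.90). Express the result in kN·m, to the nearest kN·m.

T = A_s f_y = 4010 × 400 = 1604000 N = 1604 kN.
From C = T: a = T/(0.85 f'_c b) = 1604000/(0.85 × 33 × 340) = 168.19 mm.
M_n = T(d − a/2) = 1604 kN × (745 − 84.095) mm = 1060.09 kN·m.
φM_n = 0.90 × 1060.09 = 954.08 kN·m.

φM_n ≈ 954 kN·m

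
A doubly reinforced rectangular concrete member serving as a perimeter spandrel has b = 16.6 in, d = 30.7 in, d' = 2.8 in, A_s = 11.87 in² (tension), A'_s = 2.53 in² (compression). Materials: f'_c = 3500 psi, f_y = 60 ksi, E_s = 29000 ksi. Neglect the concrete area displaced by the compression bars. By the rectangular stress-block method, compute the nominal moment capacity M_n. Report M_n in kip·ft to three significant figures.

Assume both steels yield.
a = (A_s − A'_s) f_y/(0.85 f'_c b) = (11.87 − 2.53) × 60/(0.85 × 3.5 × 16.6) = 11.348 in.
c = a/β₁ = 11.348/0.85 = 13.351 in; ε'_s = 0.003(c − d')/c = 0.0024 ≥ ε_y = 0.0021, so the compression steel yields.
M_n = (A_s − A'_s) f_y (d − a/2) + A'_s f_y (d − d') = 560.4 × (30.7 − 5.674) + 151.8 × (30.7 − 2.8) = 14024.6 + 4235.2 = 18259.8 kip·in = 18259.8/12 = 1521.65 kip·ft.

M_n ≈ 1520 kip·ft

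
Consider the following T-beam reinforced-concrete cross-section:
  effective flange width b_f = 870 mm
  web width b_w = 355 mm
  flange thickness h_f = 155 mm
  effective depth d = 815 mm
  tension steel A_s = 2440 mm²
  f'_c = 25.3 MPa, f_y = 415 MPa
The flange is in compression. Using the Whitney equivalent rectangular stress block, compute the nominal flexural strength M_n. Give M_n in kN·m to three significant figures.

Tension: T = A_s f_y = 2440 × 415 = 1012600 N.
Try a within the flange: a = T/(0.85 f'_c b_f) = 1012600/(0.85 × 25.3 × 870) = 54.12 mm.
Since a = 54.12 ≤ h_f = 155 mm, the stress block lies entirely in the flange; analyse as a rectangular beam of width b_f.
M_n = T(d − a/2) = 1012600 × (815 − 27.06) = 797.87 × 10⁶ N·mm.
M_n = 797.87 kN·m.

M_n ≈ 798 kN·m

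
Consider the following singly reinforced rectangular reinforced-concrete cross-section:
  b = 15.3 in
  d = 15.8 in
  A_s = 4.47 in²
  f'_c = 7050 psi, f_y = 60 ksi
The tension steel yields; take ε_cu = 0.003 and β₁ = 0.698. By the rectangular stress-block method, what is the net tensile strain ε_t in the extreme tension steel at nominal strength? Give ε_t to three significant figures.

ε_t ≈ 0.00831

a = A_s f_y/(0.85 f'_c b) = 2.925 in.
β₁ = 0.698, so c = a/β₁ = 2.925/0.698 = 4.191 in.
From the linear strain diagram with ε_cu = 0.003: ε_t = 0.003 (d − c)/c = 0.003 × (15.8 − 4.191)/4.191 = 0.00831.
Since ε_t ≥ 0.005, the section is tension-controlled.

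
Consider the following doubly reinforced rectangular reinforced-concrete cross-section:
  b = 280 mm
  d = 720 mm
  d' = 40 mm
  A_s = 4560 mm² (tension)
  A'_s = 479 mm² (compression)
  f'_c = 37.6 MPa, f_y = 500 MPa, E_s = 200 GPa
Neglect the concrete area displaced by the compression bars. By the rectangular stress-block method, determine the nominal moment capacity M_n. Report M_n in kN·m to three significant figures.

M_n ≈ 1400 kN·m

Assume both tension and compression steel yield.
Net tension couple steel: A_s − A'_s = 4081 mm².
a = (A_s − A'_s) f_y / (0.85 f'_c b) = 2040500/(0.85 × 37.6 × 280) = 228.02 mm.
c = a/β₁ = 228.02/0.781 = 291.96 mm; ε'_s = 0.003(c − d')/c = 0.0026 ≥ f_y/E_s = 0.0025, so compression steel does yield.
M_n = (A_s − A'_s) f_y (d − a/2) + A'_s f_y (d − d') = [2040500 × (720 − 114.01) + 239500 × (720 − 40)] × 10⁻⁶ = 1236.52 + 162.86 = 1399.38 kN·m.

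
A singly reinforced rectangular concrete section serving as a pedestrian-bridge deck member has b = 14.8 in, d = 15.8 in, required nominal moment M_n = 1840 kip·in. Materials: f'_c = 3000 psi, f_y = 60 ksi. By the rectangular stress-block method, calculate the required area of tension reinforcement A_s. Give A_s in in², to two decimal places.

A_s ≈ 2.18 in²

From M_n = 0.85 f'_c a b (d − a/2):
a = d − √(d² − 2M_n/(0.85 f'_c b)) = 15.8 − √(15.8² − 2 × 1840/(0.85 × 3 × 14.8)) = 3.466 in.
A_s = 0.85 f'_c a b / f_y = 0.85 × 3 × 3.466 × 14.8 / 60 = 2.180 in².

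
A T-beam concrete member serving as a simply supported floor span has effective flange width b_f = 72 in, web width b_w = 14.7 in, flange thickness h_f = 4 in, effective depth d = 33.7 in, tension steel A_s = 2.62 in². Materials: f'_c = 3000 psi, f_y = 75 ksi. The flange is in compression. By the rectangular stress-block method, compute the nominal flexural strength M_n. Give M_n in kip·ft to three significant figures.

M_n ≈ 543 kip·ft

Tension: T = A_s f_y = 2.62 × 75 = 196.5 kips.
Try a within the flange: a = T/(0.85 f'_c b_f) = 196.5/(0.85 × 3 × 72) = 1.070 in.
Since a = 1.070 ≤ h_f = 4 in, the stress block lies entirely in the flange; analyse as a rectangular beam of width b_f.
M_n = T(d − a/2) = 196.5 × (33.7 − 0.535) = 6516.9 kip·in.
M_n = 6516.9/12 = 543.08 kip·ft.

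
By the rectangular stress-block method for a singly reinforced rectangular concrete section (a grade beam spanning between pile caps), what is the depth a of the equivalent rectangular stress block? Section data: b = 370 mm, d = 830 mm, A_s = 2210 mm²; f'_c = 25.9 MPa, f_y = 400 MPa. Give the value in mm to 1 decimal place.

a ≈ 108.5 mm

T = A_s f_y = 2210 × 400 = 884000 N = 884 kN.
Setting C = 0.85 f'_c a b equal to T: a = 884000/(0.85 × 25.9 × 370) = 108.5 mm.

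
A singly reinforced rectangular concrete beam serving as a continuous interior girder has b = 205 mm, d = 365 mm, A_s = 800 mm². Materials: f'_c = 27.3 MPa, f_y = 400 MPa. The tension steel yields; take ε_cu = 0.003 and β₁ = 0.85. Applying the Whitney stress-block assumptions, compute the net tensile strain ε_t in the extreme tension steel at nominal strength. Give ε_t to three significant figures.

ε_t ≈ 0.0108

a = A_s f_y/(0.85 f'_c b) = 67.27 mm.
β₁ = 0.85, so c = a/β₁ = 67.27/0.85 = 79.14 mm.
From the linear strain diagram with ε_cu = 0.003: ε_t = 0.003 (d − c)/c = 0.003 × (365 − 79.14)/79.14 = 0.0108.
Since ε_t ≥ 0.005, the section is tension-controlled.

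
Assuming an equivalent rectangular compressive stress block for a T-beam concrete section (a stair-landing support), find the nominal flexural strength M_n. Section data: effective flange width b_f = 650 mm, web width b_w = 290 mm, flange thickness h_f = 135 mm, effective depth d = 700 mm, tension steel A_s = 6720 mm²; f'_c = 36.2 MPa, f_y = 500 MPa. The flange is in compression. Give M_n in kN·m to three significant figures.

M_n ≈ 2060 kN·m

Tension: T = A_s f_y = 6720 × 500 = 3360000 N.
Try a within the flange: a = T/(0.85 f'_c b_f) = 3360000/(0.85 × 36.2 × 650) = 168.00 mm.
a = 168.00 > h_f = 135 mm: the block extends into the web. Split into flange-overhang and web parts.
C_f = 0.85 f'_c (b_f − b_w) h_f = 0.85 × 36.2 × (650 − 290) × 135 = 1495422 N.
Remaining web compression depth: a_w = (T − C_f)/(0.85 f'_c b_w) = (3360000 − 1495422)/(0.85 × 36.2 × 290) = 208.96 mm.
M_n = C_f(d − h_f/2) + (T − C_f)(d − a_w/2) = 1495422 × (700 − 67.5) + 1864578 × (700 − 104.48) = 945.85 + 1110.39 = 2056.24 × 10⁶ N·mm.
M_n = 2056.24 kN·m.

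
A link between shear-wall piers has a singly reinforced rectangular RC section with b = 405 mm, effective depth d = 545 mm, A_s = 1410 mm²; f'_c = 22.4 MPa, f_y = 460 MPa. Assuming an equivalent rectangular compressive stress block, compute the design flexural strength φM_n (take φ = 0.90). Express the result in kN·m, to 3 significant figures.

T = A_s f_y = 1410 × 460 = 648600 N = 648.6 kN.
From C = T: a = T/(0.85 f'_c b) = 648600/(0.85 × 22.4 × 405) = 84.11 mm.
M_n = T(d − a/2) = 648.6 kN × (545 − 42.055) mm = 326.21 kN·m.
φM_n = 0.90 × 326.21 = 293.59 kN·m.

φM_n ≈ 294 kN·m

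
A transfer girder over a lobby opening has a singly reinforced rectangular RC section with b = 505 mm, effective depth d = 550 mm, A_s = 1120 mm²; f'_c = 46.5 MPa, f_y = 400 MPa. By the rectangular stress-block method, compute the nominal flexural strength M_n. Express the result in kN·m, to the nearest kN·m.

T = A_s f_y = 1120 × 400 = 448000 N = 448 kN.
From C = T: a = T/(0.85 f'_c b) = 448000/(0.85 × 46.5 × 505) = 22.44 mm.
M_n = T(d − a/2) = 448 kN × (550 − 11.22) mm = 241.37 kN·m.

M_n ≈ 241 kN·m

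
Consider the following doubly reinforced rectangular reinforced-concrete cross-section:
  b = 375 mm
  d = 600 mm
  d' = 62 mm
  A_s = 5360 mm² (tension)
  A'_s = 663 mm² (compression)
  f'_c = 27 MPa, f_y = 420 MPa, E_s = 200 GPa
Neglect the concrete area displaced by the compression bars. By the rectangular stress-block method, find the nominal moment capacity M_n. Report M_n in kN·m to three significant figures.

Assume both tension and compression steel yield.
Net tension couple steel: A_s − A'_s = 4697 mm².
a = (A_s − A'_s) f_y / (0.85 f'_c b) = 1972740/(0.85 × 27 × 375) = 229.22 mm.
c = a/β₁ = 229.22/0.85 = 269.67 mm; ε'_s = 0.003(c − d')/c = 0.0023 ≥ f_y/E_s = 0.0021, so compression steel does yield.
M_n = (A_s − A'_s) f_y (d − a/2) + A'_s f_y (d − d') = [1972740 × (600 − 114.61) + 278460 × (600 − 62)] × 10⁻⁶ = 957.55 + 149.81 = 1107.36 kN·m.

M_n ≈ 1110 kN·m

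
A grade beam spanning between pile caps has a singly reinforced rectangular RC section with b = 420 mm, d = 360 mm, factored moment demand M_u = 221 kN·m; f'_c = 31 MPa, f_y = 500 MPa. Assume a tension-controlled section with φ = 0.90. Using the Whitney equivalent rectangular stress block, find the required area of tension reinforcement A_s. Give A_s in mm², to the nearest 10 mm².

M_n = M_u/φ = 221/0.90 = 245.556 kN·m.
With M_n = 0.85 f'_c a b (d − a/2), solve the quadratic for a:
a = d − √(d² − 2M_n/(0.85 f'_c b)) = 360 − √(360² − 2 × 245.556×10⁶/(0.85 × 31 × 420)) = 68.07 mm.
A_s = 0.85 f'_c a b / f_y = 0.85 × 31 × 68.07 × 420 / 500 = 1506.7 mm².

A_s ≈ 1510 mm²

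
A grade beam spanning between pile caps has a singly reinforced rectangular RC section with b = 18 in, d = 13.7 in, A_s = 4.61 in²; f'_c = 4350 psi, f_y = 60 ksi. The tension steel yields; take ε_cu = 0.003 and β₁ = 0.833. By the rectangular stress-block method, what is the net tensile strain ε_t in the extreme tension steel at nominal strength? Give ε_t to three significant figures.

ε_t ≈ 0.00524

a = A_s f_y/(0.85 f'_c b) = 4.156 in.
β₁ = 0.833, so c = a/β₁ = 4.156/0.833 = 4.989 in.
From the linear strain diagram with ε_cu = 0.003: ε_t = 0.003 (d − c)/c = 0.003 × (13.7 − 4.989)/4.989 = 0.00524.
Since ε_t ≥ 0.005, the section is tension-controlled.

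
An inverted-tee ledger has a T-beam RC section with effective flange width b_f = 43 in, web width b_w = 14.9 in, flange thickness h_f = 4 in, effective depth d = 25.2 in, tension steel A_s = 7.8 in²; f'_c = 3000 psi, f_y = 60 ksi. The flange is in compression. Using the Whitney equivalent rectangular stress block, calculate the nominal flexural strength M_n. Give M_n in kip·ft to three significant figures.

M_n ≈ 899 kip·ft

Tension: T = A_s f_y = 7.8 × 60 = 468 kips.
Try a within the flange: a = T/(0.85 f'_c b_f) = 468/(0.85 × 3 × 43) = 4.268 in.
a = 4.268 > h_f = 4 in: the block extends into the web. Split into flange-overhang and web parts.
C_f = 0.85 f'_c (b_f − b_w) h_f = 0.85 × 3 × (43 − 14.9) × 4 = 286.6 kips.
Remaining web compression depth: a_w = (T − C_f)/(0.85 f'_c b_w) = (468 − 286.6)/(0.85 × 3 × 14.9) = 4.774 in.
M_n = C_f(d − h_f/2) + (T − C_f)(d − a_w/2) = 286.6 × (25.2 − 2) + 181.4 × (25.2 − 2.387) = 6649.1 + 4138.3 = 10787.4 kip·in.
M_n = 10787.4/12 = 898.95 kip·ft.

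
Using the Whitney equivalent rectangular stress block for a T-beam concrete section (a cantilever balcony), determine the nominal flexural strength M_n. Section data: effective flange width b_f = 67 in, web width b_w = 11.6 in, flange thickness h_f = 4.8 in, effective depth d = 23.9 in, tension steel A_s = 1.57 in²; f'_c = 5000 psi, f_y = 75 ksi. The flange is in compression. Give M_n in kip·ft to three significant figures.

Tension: T = A_s f_y = 1.57 × 75 = 117.75 kips.
Try a within the flange: a = T/(0.85 f'_c b_f) = 117.75/(0.85 × 5 × 67) = 0.414 in.
Since a = 0.414 ≤ h_f = 4.8 in, the stress block lies entirely in the flange; analyse as a rectangular beam of width b_f.
M_n = T(d − a/2) = 117.75 × (23.9 − 0.207) = 2789.9 kip·in.
M_n = 2789.9/12 = 232.49 kip·ft.

M_n ≈ 232 kip·ft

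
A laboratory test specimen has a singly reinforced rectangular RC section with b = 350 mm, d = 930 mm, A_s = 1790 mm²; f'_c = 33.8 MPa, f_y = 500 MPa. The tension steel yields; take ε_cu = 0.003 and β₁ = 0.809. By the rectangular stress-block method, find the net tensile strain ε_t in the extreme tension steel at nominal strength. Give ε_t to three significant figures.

a = A_s f_y/(0.85 f'_c b) = 89.01 mm.
β₁ = 0.809, so c = a/β₁ = 89.01/0.809 = 110.02 mm.
From the linear strain diagram with ε_cu = 0.003: ε_t = 0.003 (d − c)/c = 0.003 × (930 − 110.02)/110.02 = 0.0224.
Since ε_t ≥ 0.005, the section is tension-controlled.

ε_t ≈ 0.0224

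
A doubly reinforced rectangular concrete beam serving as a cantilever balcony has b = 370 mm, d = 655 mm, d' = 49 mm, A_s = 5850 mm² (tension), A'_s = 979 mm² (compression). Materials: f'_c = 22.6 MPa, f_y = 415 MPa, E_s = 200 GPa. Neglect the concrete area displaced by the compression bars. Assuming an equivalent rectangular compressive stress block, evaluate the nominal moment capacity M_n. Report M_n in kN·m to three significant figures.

M_n ≈ 1280 kN·m

Assume both tension and compression steel yield.
Net tension couple steel: A_s − A'_s = 4871 mm².
a = (A_s − A'_s) f_y / (0.85 f'_c b) = 2021465/(0.85 × 22.6 × 370) = 284.40 mm.
c = a/β₁ = 284.40/0.85 = 334.59 mm; ε'_s = 0.003(c − d')/c = 0.0026 ≥ f_y/E_s = 0.0021, so compression steel does yield.
M_n = (A_s − A'_s) f_y (d − a/2) + A'_s f_y (d − d') = [2021465 × (655 − 142.2) + 406285 × (655 − 49)] × 10⁻⁶ = 1036.61 + 246.21 = 1282.82 kN·m.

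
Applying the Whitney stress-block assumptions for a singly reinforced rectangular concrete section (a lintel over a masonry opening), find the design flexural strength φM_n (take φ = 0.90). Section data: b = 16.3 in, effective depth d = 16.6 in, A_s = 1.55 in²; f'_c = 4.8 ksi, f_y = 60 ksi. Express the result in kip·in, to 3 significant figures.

φM_n ≈ 1330 kip·in

T = A_s f_y = 1.55 × 60 = 93 kips.
a = T/(0.85 f'_c b) = 93/(0.85 × 4.8 × 16.3) = 1.398 in.
M_n = T(d − a/2) = 93 × (16.6 − 0.699) = 1478.8 kip·in.
φM_n = 0.90 × 1478.8 = 1330.9 kip·in.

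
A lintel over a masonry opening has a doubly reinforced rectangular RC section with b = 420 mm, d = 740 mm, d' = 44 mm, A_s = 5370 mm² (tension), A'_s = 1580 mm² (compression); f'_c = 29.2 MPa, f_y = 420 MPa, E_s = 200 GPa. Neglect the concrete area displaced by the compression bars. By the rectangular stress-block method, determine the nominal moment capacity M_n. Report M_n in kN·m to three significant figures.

Assume both tension and compression steel yield.
Net tension couple steel: A_s − A'_s = 3790 mm².
a = (A_s − A'_s) f_y / (0.85 f'_c b) = 1591800/(0.85 × 29.2 × 420) = 152.70 mm.
c = a/β₁ = 152.70/0.841 = 181.57 mm; ε'_s = 0.003(c − d')/c = 0.0023 ≥ f_y/E_s = 0.0021, so compression steel does yield.
M_n = (A_s − A'_s) f_y (d − a/2) + A'_s f_y (d − d') = [1591800 × (740 − 76.35) + 663600 × (740 − 44)] × 10⁻⁶ = 1056.40 + 461.87 = 1518.27 kN·m.

M_n ≈ 1520 kN·m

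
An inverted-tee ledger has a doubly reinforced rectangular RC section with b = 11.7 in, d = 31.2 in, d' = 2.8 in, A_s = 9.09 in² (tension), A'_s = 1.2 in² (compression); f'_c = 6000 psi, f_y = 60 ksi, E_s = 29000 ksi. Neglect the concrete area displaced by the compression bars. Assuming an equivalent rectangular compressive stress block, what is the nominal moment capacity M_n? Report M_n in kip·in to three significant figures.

M_n ≈ 14900 kip·in

Assume both steels yield.
a = (A_s − A'_s) f_y/(0.85 f'_c b) = (9.09 − 1.2) × 60/(0.85 × 6 × 11.7) = 7.934 in.
c = a/β₁ = 7.934/0.75 = 10.579 in; ε'_s = 0.003(c − d')/c = 0.0022 ≥ ε_y = 0.0021, so the compression steel yields.
M_n = (A_s − A'_s) f_y (d − a/2) + A'_s f_y (d − d') = 473.4 × (31.2 − 3.967) + 72 × (31.2 − 2.8) = 12892.1 + 2044.8 = 14936.9 kip·in.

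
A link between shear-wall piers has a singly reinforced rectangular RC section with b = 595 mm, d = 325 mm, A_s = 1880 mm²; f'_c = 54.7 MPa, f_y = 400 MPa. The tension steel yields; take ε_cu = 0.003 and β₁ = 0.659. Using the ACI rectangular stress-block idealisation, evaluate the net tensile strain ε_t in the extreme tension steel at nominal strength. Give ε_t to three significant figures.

ε_t ≈ 0.0206

a = A_s f_y/(0.85 f'_c b) = 27.18 mm.
β₁ = 0.659, so c = a/β₁ = 27.18/0.659 = 41.24 mm.
From the linear strain diagram with ε_cu = 0.003: ε_t = 0.003 (d − c)/c = 0.003 × (325 − 41.24)/41.24 = 0.0206.
Since ε_t ≥ 0.005, the section is tension-controlled.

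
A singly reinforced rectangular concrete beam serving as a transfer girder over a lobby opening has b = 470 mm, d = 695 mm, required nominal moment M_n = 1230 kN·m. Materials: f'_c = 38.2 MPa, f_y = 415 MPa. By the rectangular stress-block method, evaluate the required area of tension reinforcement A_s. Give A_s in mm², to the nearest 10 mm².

With M_n = 0.85 f'_c a b (d − a/2), solve the quadratic for a:
a = d − √(d² − 2M_n/(0.85 f'_c b)) = 695 − √(695² − 2 × 1230×10⁶/(0.85 × 38.2 × 470)) = 127.70 mm.
A_s = 0.85 f'_c a b / f_y = 0.85 × 38.2 × 127.70 × 470 / 415 = 4695.9 mm².

A_s ≈ 4700 mm²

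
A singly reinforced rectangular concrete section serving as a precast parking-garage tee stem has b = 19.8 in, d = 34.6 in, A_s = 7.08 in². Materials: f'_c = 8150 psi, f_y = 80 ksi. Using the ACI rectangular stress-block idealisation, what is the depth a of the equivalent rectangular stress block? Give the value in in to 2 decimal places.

T = A_s f_y = 7.08 × 80 = 566.4 kips.
a = T/(0.85 f'_c b) = 566.4/(0.85 × 8.15 × 19.8) = 4.13 in.

a ≈ 4.13 in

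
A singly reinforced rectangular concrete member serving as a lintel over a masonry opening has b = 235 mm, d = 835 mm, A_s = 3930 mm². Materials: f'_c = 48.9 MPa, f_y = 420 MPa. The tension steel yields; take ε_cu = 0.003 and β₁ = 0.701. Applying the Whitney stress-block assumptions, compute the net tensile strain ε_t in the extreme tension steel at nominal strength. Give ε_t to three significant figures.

a = A_s f_y/(0.85 f'_c b) = 168.98 mm.
β₁ = 0.701, so c = a/β₁ = 168.98/0.701 = 241.06 mm.
From the linear strain diagram with ε_cu = 0.003: ε_t = 0.003 (d − c)/c = 0.003 × (835 − 241.06)/241.06 = 0.00739.
Since ε_t ≥ 0.005, the section is tension-controlled.

ε_t ≈ 0.00739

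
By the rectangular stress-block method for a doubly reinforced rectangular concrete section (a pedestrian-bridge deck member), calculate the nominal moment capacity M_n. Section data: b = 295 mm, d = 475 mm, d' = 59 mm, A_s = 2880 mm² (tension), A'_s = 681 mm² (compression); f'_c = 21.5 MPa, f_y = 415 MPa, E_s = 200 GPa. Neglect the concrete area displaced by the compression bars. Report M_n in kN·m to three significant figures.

Assume both tension and compression steel yield.
Net tension couple steel: A_s − A'_s = 2199 mm².
a = (A_s − A'_s) f_y / (0.85 f'_c b) = 912585/(0.85 × 21.5 × 295) = 169.28 mm.
c = a/β₁ = 169.28/0.85 = 199.15 mm; ε'_s = 0.003(c − d')/c = 0.0021 ≥ f_y/E_s = 0.0021, so compression steel does yield.
M_n = (A_s − A'_s) f_y (d − a/2) + A'_s f_y (d − d') = [912585 × (475 − 84.64) + 282615 × (475 − 59)] × 10⁻⁶ = 356.24 + 117.57 = 473.81 kN·m.

M_n ≈ 474 kN·m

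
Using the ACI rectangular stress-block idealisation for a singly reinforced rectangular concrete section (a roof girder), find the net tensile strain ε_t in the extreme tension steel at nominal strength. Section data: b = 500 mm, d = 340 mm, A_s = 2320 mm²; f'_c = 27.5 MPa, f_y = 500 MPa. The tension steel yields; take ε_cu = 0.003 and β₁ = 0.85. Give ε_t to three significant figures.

ε_t ≈ 0.00574

a = A_s f_y/(0.85 f'_c b) = 99.25 mm.
β₁ = 0.85, so c = a/β₁ = 99.25/0.85 = 116.76 mm.
From the linear strain diagram with ε_cu = 0.003: ε_t = 0.003 (d − c)/c = 0.003 × (340 − 116.76)/116.76 = 0.00574.
Since ε_t ≥ 0.005, the section is tension-controlled.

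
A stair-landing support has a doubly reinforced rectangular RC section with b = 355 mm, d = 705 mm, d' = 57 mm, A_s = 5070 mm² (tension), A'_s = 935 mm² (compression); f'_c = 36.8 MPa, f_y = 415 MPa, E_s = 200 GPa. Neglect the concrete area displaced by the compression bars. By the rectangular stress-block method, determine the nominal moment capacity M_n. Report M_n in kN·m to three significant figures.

Assume both tension and compression steel yield.
Net tension couple steel: A_s − A'_s = 4135 mm².
a = (A_s − A'_s) f_y / (0.85 f'_c b) = 1716025/(0.85 × 36.8 × 355) = 154.54 mm.
c = a/β₁ = 154.54/0.787 = 196.37 mm; ε'_s = 0.003(c − d')/c = 0.0021 ≥ f_y/E_s = 0.0021, so compression steel does yield.
M_n = (A_s − A'_s) f_y (d − a/2) + A'_s f_y (d − d') = [1716025 × (705 − 77.27) + 388025 × (705 − 57)] × 10⁻⁶ = 1077.20 + 251.44 = 1328.64 kN·m.

M_n ≈ 1330 kN·m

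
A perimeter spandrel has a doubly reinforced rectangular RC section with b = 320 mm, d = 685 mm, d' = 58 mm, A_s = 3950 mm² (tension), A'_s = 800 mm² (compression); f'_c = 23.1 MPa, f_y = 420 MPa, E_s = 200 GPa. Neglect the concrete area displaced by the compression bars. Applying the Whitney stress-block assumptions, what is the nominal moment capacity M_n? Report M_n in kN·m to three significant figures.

M_n ≈ 978 kN·m

Assume both tension and compression steel yield.
Net tension couple steel: A_s − A'_s = 3150 mm².
a = (A_s − A'_s) f_y / (0.85 f'_c b) = 1323000/(0.85 × 23.1 × 320) = 210.56 mm.
c = a/β₁ = 210.56/0.85 = 247.72 mm; ε'_s = 0.003(c − d')/c = 0.0023 ≥ f_y/E_s = 0.0021, so compression steel does yield.
M_n = (A_s − A'_s) f_y (d − a/2) + A'_s f_y (d − d') = [1323000 × (685 − 105.28) + 336000 × (685 − 58)] × 10⁻⁶ = 766.97 + 210.67 = 977.64 kN·m.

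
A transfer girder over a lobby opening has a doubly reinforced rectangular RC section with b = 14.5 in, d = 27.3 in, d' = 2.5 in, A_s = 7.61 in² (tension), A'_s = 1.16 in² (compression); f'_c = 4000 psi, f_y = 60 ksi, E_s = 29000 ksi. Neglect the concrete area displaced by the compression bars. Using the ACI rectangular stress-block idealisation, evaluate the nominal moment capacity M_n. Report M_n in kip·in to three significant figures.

Assume both steels yield.
a = (A_s − A'_s) f_y/(0.85 f'_c b) = (7.61 − 1.16) × 60/(0.85 × 4 × 14.5) = 7.850 in.
c = a/β₁ = 7.850/0.85 = 9.235 in; ε'_s = 0.003(c − d')/c = 0.0022 ≥ ε_y = 0.0021, so the compression steel yields.
M_n = (A_s − A'_s) f_y (d − a/2) + A'_s f_y (d − d') = 387 × (27.3 − 3.925) + 69.6 × (27.3 − 2.5) = 9046.1 + 1726.1 = 10772.2 kip·in.

M_n ≈ 10800 kip·in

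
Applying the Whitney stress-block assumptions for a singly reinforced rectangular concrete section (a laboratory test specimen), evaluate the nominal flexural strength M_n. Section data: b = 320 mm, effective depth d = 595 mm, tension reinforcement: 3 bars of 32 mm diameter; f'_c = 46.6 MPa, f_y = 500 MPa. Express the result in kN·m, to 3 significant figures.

A_s = 3 × 804 = 2412 mm².
T = A_s f_y = 2412 × 500 = 1206000 N = 1206 kN.
From C = T: a = T/(0.85 f'_c b) = 1206000/(0.85 × 46.6 × 320) = 95.15 mm.
M_n = T(d − a/2) = 1206 kN × (595 − 47.575) mm = 660.19 kN·m.

M_n ≈ 660 kN·m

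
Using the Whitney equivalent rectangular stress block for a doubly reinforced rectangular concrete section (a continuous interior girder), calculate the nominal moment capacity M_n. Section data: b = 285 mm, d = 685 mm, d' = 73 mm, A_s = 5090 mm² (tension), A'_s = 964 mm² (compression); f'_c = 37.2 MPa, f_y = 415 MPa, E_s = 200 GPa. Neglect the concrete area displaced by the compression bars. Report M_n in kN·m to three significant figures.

Assume both tension and compression steel yield.
Net tension couple steel: A_s − A'_s = 4126 mm².
a = (A_s − A'_s) f_y / (0.85 f'_c b) = 1712290/(0.85 × 37.2 × 285) = 190.01 mm.
c = a/β₁ = 190.01/0.784 = 242.36 mm; ε'_s = 0.003(c − d')/c = 0.0021 ≥ f_y/E_s = 0.0021, so compression steel does yield.
M_n = (A_s − A'_s) f_y (d − a/2) + A'_s f_y (d − d') = [1712290 × (685 − 95.005) + 400060 × (685 − 73)] × 10⁻⁶ = 1010.24 + 244.84 = 1255.08 kN·m.

M_n ≈ 1260 kN·m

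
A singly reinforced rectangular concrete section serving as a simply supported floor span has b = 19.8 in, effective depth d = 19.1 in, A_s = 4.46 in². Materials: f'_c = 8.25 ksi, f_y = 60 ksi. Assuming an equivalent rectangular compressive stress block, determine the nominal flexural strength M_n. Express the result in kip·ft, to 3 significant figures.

M_n ≈ 404 kip·ft

T = A_s f_y = 4.46 × 60 = 267.6 kips.
a = T/(0.85 f'_c b) = 267.6/(0.85 × 8.25 × 19.8) = 1.927 in.
M_n = T(d − a/2) = 267.6 × (19.1 − 0.9635) = 4853.3 kip·in = 4853.3/12 = 404.44 kip·ft.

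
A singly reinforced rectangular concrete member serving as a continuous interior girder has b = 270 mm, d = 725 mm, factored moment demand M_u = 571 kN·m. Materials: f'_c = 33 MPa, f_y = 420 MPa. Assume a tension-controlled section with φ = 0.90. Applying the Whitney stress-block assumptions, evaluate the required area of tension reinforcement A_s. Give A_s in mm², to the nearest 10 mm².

A_s ≈ 2280 mm²

M_n = M_u/φ = 571/0.90 = 634.444 kN·m.
With M_n = 0.85 f'_c a b (d − a/2), solve the quadratic for a:
a = d − √(d² − 2M_n/(0.85 f'_c b)) = 725 − √(725² − 2 × 634.444×10⁶/(0.85 × 33 × 270)) = 126.60 mm.
A_s = 0.85 f'_c a b / f_y = 0.85 × 33 × 126.60 × 270 / 420 = 2282.9 mm².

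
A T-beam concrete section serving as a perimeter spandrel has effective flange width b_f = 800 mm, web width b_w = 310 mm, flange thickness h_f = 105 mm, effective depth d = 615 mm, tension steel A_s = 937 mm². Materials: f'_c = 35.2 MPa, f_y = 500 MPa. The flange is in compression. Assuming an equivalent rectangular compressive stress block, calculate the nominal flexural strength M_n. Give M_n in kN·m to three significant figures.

Tension: T = A_s f_y = 937 × 500 = 468500 N.
Try a within the flange: a = T/(0.85 f'_c b_f) = 468500/(0.85 × 35.2 × 800) = 19.57 mm.
Since a = 19.57 ≤ h_f = 105 mm, the stress block lies entirely in the flange; analyse as a rectangular beam of width b_f.
M_n = T(d − a/2) = 468500 × (615 − 9.785) = 283.54 × 10⁶ N·mm.
M_n = 283.54 kN·m.

M_n ≈ 284 kN·m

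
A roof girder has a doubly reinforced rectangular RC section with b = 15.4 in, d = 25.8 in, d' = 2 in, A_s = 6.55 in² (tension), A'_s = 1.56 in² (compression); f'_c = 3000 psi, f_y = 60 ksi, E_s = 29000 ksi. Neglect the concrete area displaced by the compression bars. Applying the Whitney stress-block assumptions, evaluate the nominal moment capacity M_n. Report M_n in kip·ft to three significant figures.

M_n ≈ 734 kip·ft

Assume both steels yield.
a = (A_s − A'_s) f_y/(0.85 f'_c b) = (6.55 − 1.56) × 60/(0.85 × 3 × 15.4) = 7.624 in.
c = a/β₁ = 7.624/0.85 = 8.969 in; ε'_s = 0.003(c − d')/c = 0.0023 ≥ ε_y = 0.0021, so the compression steel yields.
M_n = (A_s − A'_s) f_y (d − a/2) + A'_s f_y (d − d') = 299.4 × (25.8 − 3.812) + 93.6 × (25.8 − 2) = 6583.2 + 2227.7 = 8810.9 kip·in = 8810.9/12 = 734.24 kip·ft.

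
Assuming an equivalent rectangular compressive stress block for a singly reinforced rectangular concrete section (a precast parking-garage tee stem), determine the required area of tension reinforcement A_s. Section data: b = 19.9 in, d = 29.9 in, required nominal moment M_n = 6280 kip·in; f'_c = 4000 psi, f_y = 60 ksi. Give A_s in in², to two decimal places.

A_s ≈ 3.70 in²

From M_n = 0.85 f'_c a b (d − a/2):
a = d − √(d² − 2M_n/(0.85 f'_c b)) = 29.9 − √(29.9² − 2 × 6280/(0.85 × 4 × 19.9)) = 3.285 in.
A_s = 0.85 f'_c a b / f_y = 0.85 × 4 × 3.285 × 19.9 / 60 = 3.704 in².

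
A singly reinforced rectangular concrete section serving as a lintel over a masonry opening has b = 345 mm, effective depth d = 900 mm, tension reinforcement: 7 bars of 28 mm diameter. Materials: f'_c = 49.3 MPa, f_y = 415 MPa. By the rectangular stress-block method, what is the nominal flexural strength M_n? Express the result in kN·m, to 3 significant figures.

A_s = 7 × 616 = 4312 mm².
T = A_s f_y = 4312 × 415 = 1789480 N = 1789.48 kN.
From C = T: a = T/(0.85 f'_c b) = 1789480/(0.85 × 49.3 × 345) = 123.78 mm.
M_n = T(d − a/2) = 1789.48 kN × (900 − 61.89) mm = 1499.78 kN·m.

M_n ≈ 1500 kN·m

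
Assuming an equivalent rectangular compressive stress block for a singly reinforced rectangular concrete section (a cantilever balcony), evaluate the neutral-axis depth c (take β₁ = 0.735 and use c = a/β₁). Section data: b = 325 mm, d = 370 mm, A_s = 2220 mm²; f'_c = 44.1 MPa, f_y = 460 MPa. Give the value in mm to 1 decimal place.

T = A_s f_y = 2220 × 460 = 1021200 N = 1021.2 kN.
Setting C = 0.85 f'_c a b equal to T: a = 1021200/(0.85 × 44.1 × 325) = 83.824 mm.
With β₁ = 0.735, c = a/β₁ = 83.824/0.735 = 114.0 mm.

c ≈ 114.0 mm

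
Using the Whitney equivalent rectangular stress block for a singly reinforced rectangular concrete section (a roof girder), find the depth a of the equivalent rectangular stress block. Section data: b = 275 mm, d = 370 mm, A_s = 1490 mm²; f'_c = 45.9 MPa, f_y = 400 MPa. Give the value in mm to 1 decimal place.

a ≈ 55.5 mm

T = A_s f_y = 1490 × 400 = 596000 N = 596 kN.
Setting C = 0.85 f'_c a b equal to T: a = 596000/(0.85 × 45.9 × 275) = 55.5 mm.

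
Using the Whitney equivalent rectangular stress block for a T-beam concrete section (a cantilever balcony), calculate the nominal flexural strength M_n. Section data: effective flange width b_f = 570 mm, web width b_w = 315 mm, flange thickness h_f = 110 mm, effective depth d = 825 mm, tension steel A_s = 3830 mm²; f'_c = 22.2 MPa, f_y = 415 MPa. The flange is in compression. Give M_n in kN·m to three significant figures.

Tension: T = A_s f_y = 3830 × 415 = 1589450 N.
Try a within the flange: a = T/(0.85 f'_c b_f) = 1589450/(0.85 × 22.2 × 570) = 147.77 mm.
a = 147.77 > h_f = 110 mm: the block extends into the web. Split into flange-overhang and web parts.
C_f = 0.85 f'_c (b_f − b_w) h_f = 0.85 × 22.2 × (570 − 315) × 110 = 529304 N.
Remaining web compression depth: a_w = (T − C_f)/(0.85 f'_c b_w) = (1589450 − 529304)/(0.85 × 22.2 × 315) = 178.35 mm.
M_n = C_f(d − h_f/2) + (T − C_f)(d − a_w/2) = 529304 × (825 − 55) + 1060146 × (825 − 89.175) = 407.56 + 780.08 = 1187.64 × 10⁶ N·mm.
M_n = 1187.64 kN·m.

M_n ≈ 1190 kN·m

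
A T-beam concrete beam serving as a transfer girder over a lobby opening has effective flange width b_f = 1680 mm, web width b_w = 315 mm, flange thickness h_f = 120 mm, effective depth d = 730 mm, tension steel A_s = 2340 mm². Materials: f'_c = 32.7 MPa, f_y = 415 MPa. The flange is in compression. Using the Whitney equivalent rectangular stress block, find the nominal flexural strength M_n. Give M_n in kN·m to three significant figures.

Tension: T = A_s f_y = 2340 × 415 = 971100 N.
Try a within the flange: a = T/(0.85 f'_c b_f) = 971100/(0.85 × 32.7 × 1680) = 20.80 mm.
Since a = 20.80 ≤ h_f = 120 mm, the stress block lies entirely in the flange; analyse as a rectangular beam of width b_f.
M_n = T(d − a/2) = 971100 × (730 − 10.4) = 698.80 × 10⁶ N·mm.
M_n = 698.80 kN·m.

M_n ≈ 699 kN·m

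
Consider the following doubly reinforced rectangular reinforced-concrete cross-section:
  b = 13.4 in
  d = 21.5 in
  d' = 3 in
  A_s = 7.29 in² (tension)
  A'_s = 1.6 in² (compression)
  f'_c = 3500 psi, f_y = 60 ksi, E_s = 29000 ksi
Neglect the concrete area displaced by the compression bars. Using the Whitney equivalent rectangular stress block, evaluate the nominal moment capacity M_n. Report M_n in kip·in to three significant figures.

Assume both steels yield.
a = (A_s − A'_s) f_y/(0.85 f'_c b) = (7.29 − 1.6) × 60/(0.85 × 3.5 × 13.4) = 8.564 in.
c = a/β₁ = 8.564/0.85 = 10.075 in; ε'_s = 0.003(c − d')/c = 0.0021 ≥ ε_y = 0.0021, so the compression steel yields.
M_n = (A_s − A'_s) f_y (d − a/2) + A'_s f_y (d − d') = 341.4 × (21.5 − 4.282) + 96 × (21.5 − 3) = 5878.2 + 1776.0 = 7654.2 kip·in.

M_n ≈ 7650 kip·in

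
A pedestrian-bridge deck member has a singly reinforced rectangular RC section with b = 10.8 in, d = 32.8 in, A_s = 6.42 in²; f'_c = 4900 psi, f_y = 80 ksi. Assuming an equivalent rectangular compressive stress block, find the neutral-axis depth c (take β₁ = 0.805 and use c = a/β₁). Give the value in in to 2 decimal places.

T = A_s f_y = 6.42 × 80 = 513.6 kips.
a = T/(0.85 f'_c b) = 513.6/(0.85 × 4.9 × 10.8) = 11.4179 in.
With β₁ = 0.805, c = a/β₁ = 11.4179/0.805 = 14.18 in.

c ≈ 14.18 in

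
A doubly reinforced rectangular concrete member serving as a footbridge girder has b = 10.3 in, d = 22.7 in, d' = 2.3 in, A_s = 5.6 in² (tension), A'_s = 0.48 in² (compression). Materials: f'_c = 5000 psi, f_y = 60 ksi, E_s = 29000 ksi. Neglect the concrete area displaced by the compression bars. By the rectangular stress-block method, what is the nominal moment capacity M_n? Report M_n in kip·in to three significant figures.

Assume both steels yield.
a = (A_s − A'_s) f_y/(0.85 f'_c b) = (5.6 − 0.48) × 60/(0.85 × 5 × 10.3) = 7.018 in.
c = a/β₁ = 7.018/0.8 = 8.773 in; ε'_s = 0.003(c − d')/c = 0.0022 ≥ ε_y = 0.0021, so the compression steel yields.
M_n = (A_s − A'_s) f_y (d − a/2) + A'_s f_y (d − d') = 307.2 × (22.7 − 3.509) + 28.8 × (22.7 − 2.3) = 5895.5 + 587.5 = 6483.0 kip·in.

M_n ≈ 6480 kip·in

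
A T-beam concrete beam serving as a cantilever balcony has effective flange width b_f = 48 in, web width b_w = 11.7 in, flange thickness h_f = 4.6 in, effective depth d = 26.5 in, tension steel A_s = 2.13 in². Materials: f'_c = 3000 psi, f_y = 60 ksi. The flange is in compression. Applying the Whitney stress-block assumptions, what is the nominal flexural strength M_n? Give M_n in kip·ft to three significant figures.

Tension: T = A_s f_y = 2.13 × 60 = 127.8 kips.
Try a within the flange: a = T/(0.85 f'_c b_f) = 127.8/(0.85 × 3 × 48) = 1.044 in.
Since a = 1.044 ≤ h_f = 4.6 in, the stress block lies entirely in the flange; analyse as a rectangular beam of width b_f.
M_n = T(d − a/2) = 127.8 × (26.5 − 0.522) = 3320.0 kip·in.
M_n = 3320.0/12 = 276.67 kip·ft.

M_n ≈ 277 kip·ft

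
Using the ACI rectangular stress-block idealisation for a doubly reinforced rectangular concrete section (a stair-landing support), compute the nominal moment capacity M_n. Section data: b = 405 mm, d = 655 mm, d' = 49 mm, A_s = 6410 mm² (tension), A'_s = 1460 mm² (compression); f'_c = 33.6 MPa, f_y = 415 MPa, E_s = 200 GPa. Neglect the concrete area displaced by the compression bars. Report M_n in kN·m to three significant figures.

Assume both tension and compression steel yield.
Net tension couple steel: A_s − A'_s = 4950 mm².
a = (A_s − A'_s) f_y / (0.85 f'_c b) = 2054250/(0.85 × 33.6 × 405) = 177.60 mm.
c = a/β₁ = 177.60/0.81 = 219.26 mm; ε'_s = 0.003(c − d')/c = 0.0023 ≥ f_y/E_s = 0.0021, so compression steel does yield.
M_n = (A_s − A'_s) f_y (d − a/2) + A'_s f_y (d − d') = [2054250 × (655 − 88.8) + 605900 × (655 − 49)] × 10⁻⁶ = 1163.12 + 367.18 = 1530.30 kN·m.

M_n ≈ 1530 kN·m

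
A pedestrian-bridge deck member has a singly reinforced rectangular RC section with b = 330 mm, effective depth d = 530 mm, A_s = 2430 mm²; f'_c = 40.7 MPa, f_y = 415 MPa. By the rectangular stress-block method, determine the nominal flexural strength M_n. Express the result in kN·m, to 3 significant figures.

T = A_s f_y = 2430 × 415 = 1008450 N = 1008.45 kN.
From C = T: a = T/(0.85 f'_c b) = 1008450/(0.85 × 40.7 × 330) = 88.33 mm.
M_n = T(d − a/2) = 1008.45 kN × (530 − 44.165) mm = 489.94 kN·m.

M_n ≈ 490 kN·m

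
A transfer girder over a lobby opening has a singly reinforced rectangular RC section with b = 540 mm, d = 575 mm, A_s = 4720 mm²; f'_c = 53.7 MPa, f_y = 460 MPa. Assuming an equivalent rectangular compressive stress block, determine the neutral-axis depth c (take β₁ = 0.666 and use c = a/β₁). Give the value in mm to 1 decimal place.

T = A_s f_y = 4720 × 460 = 2171200 N = 2171.2 kN.
Setting C = 0.85 f'_c a b equal to T: a = 2171200/(0.85 × 53.7 × 540) = 88.087 mm.
With β₁ = 0.666, c = a/β₁ = 88.087/0.666 = 132.3 mm.

c ≈ 132.3 mm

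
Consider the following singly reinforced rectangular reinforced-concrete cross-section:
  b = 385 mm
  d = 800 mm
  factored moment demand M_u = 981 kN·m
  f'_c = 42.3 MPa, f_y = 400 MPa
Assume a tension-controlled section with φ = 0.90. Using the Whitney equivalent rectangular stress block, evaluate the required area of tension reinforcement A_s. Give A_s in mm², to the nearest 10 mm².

A_s ≈ 3650 mm²

M_n = M_u/φ = 981/0.90 = 1090 kN·m.
With M_n = 0.85 f'_c a b (d − a/2), solve the quadratic for a:
a = d − √(d² − 2M_n/(0.85 f'_c b)) = 800 − √(800² − 2 × 1090×10⁶/(0.85 × 42.3 × 385)) = 105.37 mm.
A_s = 0.85 f'_c a b / f_y = 0.85 × 42.3 × 105.37 × 385 / 400 = 3646.5 mm².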